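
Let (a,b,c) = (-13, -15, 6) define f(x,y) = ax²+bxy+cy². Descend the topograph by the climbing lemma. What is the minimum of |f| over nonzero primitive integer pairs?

descent: ρ → (6,15,-13)  [lands on river]
river: ρ → (-13,11,8)
river: ρ → (8,21,-3)
river: ρ → (-3,21,8)
river: ρ → (8,11,-13)
river: ρ → (-13,15,6)
river: ρ → (6,21,-4)
river: ρ → (-4,19,11)
river: ρ → (11,3,-12)
river: ρ → (-12,21,2)
river: ρ → (2,23,-1)
river: ρ → (-1,23,2)
river: ρ → (2,21,-12)
river: ρ → (-12,3,11)
river: ρ → (11,19,-4)
river: ρ → (-4,21,6)
closes: descent 1, river 16
min |a| on river = 1

1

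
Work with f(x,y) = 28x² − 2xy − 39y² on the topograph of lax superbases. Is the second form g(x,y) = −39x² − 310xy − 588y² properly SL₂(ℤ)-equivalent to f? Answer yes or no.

D₁ = 4372, D₂ = 4372
river cycle of f (length 26): (28, 54, -13), (-13, 50, 36), (36, 22, -27), (-27, 32, 31), (31, 30, -28), (-28, 26, 33), (33, 40, -21), (-21, 44, 29), (29, 14, -36), (-36, 58, 7), … (16 more)
river cycle of g (length 26): (28, 54, -13), (-13, 50, 36), (36, 22, -27), (-27, 32, 31), (31, 30, -28), (-28, 26, 33), (33, 40, -21), (-21, 44, 29), (29, 14, -36), (-36, 58, 7), … (16 more)
cycles coincide ⇒ equivalent

yes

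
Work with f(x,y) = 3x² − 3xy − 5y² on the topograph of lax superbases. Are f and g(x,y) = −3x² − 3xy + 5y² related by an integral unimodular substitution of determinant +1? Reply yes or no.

D₁ = 69, D₂ = 69
river cycle of f (length 4): (-5, 3, 3), (3, 3, -5), (-5, 7, 1), (1, 7, -5)
river cycle of g (length 4): (5, 3, -3), (-3, 3, 5), (5, 7, -1), (-1, 7, 5)
cycles differ ⇒ inequivalent

no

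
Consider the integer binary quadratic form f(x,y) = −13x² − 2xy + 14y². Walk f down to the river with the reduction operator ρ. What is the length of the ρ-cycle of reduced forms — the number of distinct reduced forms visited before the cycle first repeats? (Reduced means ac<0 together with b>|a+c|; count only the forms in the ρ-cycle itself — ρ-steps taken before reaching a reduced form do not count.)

D = 732, ⌊√D⌋ = 27
descent: ρ → (14,2,-13)  [lands on river]
river: ρ → (-13,24,3)
river: ρ → (3,24,-13)
river: ρ → (-13,2,14)
river: ρ → (14,26,-1)
river: ρ → (-1,26,14)
ρ-cycle length = 6 (tail of 1 descent step not counted)

6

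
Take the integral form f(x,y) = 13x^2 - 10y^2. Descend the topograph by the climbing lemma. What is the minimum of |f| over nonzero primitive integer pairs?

descent: ρ → (-10,20,3)  [lands on river]
river: ρ → (3,22,-3)
river: ρ → (-3,20,10)
river: ρ → (10,20,-3)
river: ρ → (-3,22,3)
river: ρ → (3,20,-10)
closes: descent 1, river 6
min |a| on river = 3

3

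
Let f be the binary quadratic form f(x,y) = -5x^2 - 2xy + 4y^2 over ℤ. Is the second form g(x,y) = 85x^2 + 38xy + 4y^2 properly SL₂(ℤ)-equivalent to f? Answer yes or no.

D₁ = 84, D₂ = 84
river cycle of f (length 6): (4, 2, -5), (-5, 8, 1), (1, 8, -5), (-5, 2, 4), (4, 6, -3), (-3, 6, 4)
river cycle of g (length 6): (4, 2, -5), (-5, 8, 1), (1, 8, -5), (-5, 2, 4), (4, 6, -3), (-3, 6, 4)
cycles coincide ⇒ equivalent

yes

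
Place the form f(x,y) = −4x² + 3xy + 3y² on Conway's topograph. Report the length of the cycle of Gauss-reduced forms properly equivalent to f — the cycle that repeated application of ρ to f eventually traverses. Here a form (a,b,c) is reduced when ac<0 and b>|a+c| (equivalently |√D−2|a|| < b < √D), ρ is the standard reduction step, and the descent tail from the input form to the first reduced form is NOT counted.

D = 57, ⌊√D⌋ = 7
river: ρ → (3,3,-4)
river: ρ → (-4,5,2)
river: ρ → (2,7,-1)
river: ρ → (-1,7,2)
river: ρ → (2,5,-4)
river: ρ → (-4,3,3)
ρ-cycle length = 6 (tail of 0 descent steps not counted)

6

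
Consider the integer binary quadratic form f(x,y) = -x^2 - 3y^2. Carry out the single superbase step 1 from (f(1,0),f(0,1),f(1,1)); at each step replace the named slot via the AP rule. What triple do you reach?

start (-1,-3,-4) = (f(1,0),f(0,1),f(1,1))
replace slot 1: 2·((-3)+(-4)) − (-1) = -13 → (-13,-3,-4)

-13,-3,-4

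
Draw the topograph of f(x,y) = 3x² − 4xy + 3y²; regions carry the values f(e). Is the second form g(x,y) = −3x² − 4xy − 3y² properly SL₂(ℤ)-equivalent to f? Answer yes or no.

D₁ = -20, D₂ = -20
f: translate: b→2 (≡-4 mod 6), so (3,-4,3)→(3,2,2)
f: flip: (3,2,2)→(2,-2,3)
f: translate: b→2 (≡-2 mod 4), so (2,-2,3)→(2,2,3)
f: reduced (well bottom): (2,2,3) with a≤c, −a<b≤a
g is negative-definite; reduce −g:
−g: translate: b→-2 (≡4 mod 6), so (3,4,3)→(3,-2,2)
−g: flip: (3,-2,2)→(2,2,3)
−g: reduced (well bottom): (2,2,3) with a≤c, −a<b≤a
flip sign back: reduced form of g is (-2,-2,-3)
reduced forms (2, 2, 3) vs (-2, -2, -3) ⇒ inequivalent

no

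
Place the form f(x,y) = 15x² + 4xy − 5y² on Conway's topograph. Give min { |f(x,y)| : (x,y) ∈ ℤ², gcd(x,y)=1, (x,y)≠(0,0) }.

descent: ρ → (-5,16,3)  [lands on river]
river: ρ → (3,14,-10)
river: ρ → (-10,6,7)
river: ρ → (7,8,-9)
river: ρ → (-9,10,6)
river: ρ → (6,14,-5)
closes: descent 1, river 6
min |a| on river = 3

3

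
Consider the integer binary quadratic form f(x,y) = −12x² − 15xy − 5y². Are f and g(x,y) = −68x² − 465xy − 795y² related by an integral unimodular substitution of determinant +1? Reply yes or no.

D₁ = -15, D₂ = -15
f is negative-definite; reduce −f:
−f: translate: b→-9 (≡15 mod 24), so (12,15,5)→(12,-9,2)
−f: flip: (12,-9,2)→(2,9,12)
−f: translate: b→1 (≡9 mod 4), so (2,9,12)→(2,1,2)
−f: reduced (well bottom): (2,1,2) with a≤c, −a<b≤a
flip sign back: reduced form of f is (-2,-1,-2)
g is negative-definite; reduce −g:
−g: translate: b→57 (≡465 mod 136), so (68,465,795)→(68,57,12)
−g: flip: (68,57,12)→(12,-57,68)
−g: translate: b→-9 (≡-57 mod 24), so (12,-57,68)→(12,-9,2)
−g: flip: (12,-9,2)→(2,9,12)
−g: translate: b→1 (≡9 mod 4), so (2,9,12)→(2,1,2)
−g: reduced (well bottom): (2,1,2) with a≤c, −a<b≤a
flip sign back: reduced form of g is (-2,-1,-2)
reduced forms (-2, -1, -2) vs (-2, -1, -2) ⇒ equivalent

yes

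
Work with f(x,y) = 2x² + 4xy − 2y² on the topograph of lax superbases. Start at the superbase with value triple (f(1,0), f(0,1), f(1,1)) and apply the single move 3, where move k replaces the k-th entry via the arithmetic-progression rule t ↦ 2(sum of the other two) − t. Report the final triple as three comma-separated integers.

start (2,-2,4) = (f(1,0),f(0,1),f(1,1))
replace slot 3: 2·(2+(-2)) − 4 = -4 → (2,-2,-4)

2,-2,-4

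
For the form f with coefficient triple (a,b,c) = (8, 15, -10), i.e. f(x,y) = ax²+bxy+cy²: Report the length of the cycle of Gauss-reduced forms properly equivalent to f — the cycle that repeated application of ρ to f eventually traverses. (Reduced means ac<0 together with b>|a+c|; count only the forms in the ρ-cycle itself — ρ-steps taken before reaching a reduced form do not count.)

D = 545, ⌊√D⌋ = 23
river: ρ → (-10,5,13)
river: ρ → (13,21,-2)
river: ρ → (-2,23,2)
river: ρ → (2,21,-13)
river: ρ → (-13,5,10)
river: ρ → (10,15,-8)
river: ρ → (-8,17,8)
river: ρ → (8,15,-10)
ρ-cycle length = 8 (tail of 0 descent steps not counted)

8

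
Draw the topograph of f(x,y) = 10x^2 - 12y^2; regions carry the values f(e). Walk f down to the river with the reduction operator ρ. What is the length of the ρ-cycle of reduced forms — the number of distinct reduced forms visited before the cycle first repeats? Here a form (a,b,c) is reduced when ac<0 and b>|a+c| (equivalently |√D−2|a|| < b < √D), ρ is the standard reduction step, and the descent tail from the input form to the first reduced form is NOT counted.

D = 480, ⌊√D⌋ = 21
descent: ρ → (-12,0,10)
descent: ρ → (10,20,-2)  [lands on river]
river: ρ → (-2,20,10)
ρ-cycle length = 2 (tail of 2 descent steps not counted)

2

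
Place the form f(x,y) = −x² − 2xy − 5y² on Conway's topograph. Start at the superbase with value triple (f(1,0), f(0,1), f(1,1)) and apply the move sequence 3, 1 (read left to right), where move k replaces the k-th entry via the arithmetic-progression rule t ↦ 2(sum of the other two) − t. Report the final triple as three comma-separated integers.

start (-1,-5,-8) = (f(1,0),f(0,1),f(1,1))
replace slot 3: 2·((-1)+(-5)) − (-8) = -4 → (-1,-5,-4)
replace slot 1: 2·((-5)+(-4)) − (-1) = -17 → (-17,-5,-4)

-17,-5,-4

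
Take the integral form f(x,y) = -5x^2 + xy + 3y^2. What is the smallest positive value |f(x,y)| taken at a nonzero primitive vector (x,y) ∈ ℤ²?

descent: ρ → (3,5,-3)  [lands on river]
river: ρ → (-3,7,1)
river: ρ → (1,7,-3)
river: ρ → (-3,5,3)
river: ρ → (3,7,-1)
river: ρ → (-1,7,3)
closes: descent 1, river 6
min |a| on river = 1

1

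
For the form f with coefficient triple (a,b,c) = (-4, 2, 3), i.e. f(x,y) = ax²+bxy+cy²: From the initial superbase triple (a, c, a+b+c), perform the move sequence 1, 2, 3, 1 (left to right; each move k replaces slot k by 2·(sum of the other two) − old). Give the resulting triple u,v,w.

start (-4,3,1) = (f(1,0),f(0,1),f(1,1))
replace slot 1: 2·(3+1) − (-4) = 12 → (12,3,1)
replace slot 2: 2·(12+1) − 3 = 23 → (12,23,1)
replace slot 3: 2·(12+23) − 1 = 69 → (12,23,69)
replace slot 1: 2·(23+69) − 12 = 172 → (172,23,69)

172,23,69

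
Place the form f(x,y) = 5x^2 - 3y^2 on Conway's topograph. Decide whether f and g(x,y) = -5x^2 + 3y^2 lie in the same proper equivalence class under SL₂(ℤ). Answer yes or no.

D₁ = 60, D₂ = 60
river cycle of f (length 2): (-3, 6, 2), (2, 6, -3)
river cycle of g (length 2): (3, 6, -2), (-2, 6, 3)
cycles differ ⇒ inequivalent

no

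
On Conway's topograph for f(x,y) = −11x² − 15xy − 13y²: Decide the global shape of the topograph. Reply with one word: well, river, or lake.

D = b²−4ac = (-15)² − 4·(-11)·(-13) = -347
D < 0 ⇒ definite ⇒ every region one sign ⇒ single well

well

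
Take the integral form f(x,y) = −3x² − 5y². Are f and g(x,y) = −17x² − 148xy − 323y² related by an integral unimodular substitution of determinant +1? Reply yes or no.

D₁ = -60, D₂ = -60
f is negative-definite; reduce −f:
−f: reduced (well bottom): (3,0,5) with a≤c, −a<b≤a
flip sign back: reduced form of f is (-3,0,-5)
g is negative-definite; reduce −g:
−g: translate: b→12 (≡148 mod 34), so (17,148,323)→(17,12,3)
−g: flip: (17,12,3)→(3,-12,17)
−g: translate: b→0 (≡-12 mod 6), so (3,-12,17)→(3,0,5)
−g: reduced (well bottom): (3,0,5) with a≤c, −a<b≤a
flip sign back: reduced form of g is (-3,0,-5)
reduced forms (-3, 0, -5) vs (-3, 0, -5) ⇒ equivalent

yes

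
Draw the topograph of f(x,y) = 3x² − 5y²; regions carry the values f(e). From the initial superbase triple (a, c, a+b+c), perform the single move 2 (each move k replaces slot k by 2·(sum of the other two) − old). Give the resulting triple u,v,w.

start (3,-5,-2) = (f(1,0),f(0,1),f(1,1))
replace slot 2: 2·(3+(-2)) − (-5) = 7 → (3,7,-2)

3,7,-2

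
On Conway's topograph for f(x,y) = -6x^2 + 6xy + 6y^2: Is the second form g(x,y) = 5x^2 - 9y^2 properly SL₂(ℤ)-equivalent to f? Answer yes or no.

D₁ = 180, D₂ = 180
river cycle of f (length 2): (6, 6, -6), (-6, 6, 6)
river cycle of g (length 6): (5, 10, -4), (-4, 6, 9), (9, 12, -1), (-1, 12, 9), (9, 6, -4), (-4, 10, 5)
cycles differ ⇒ inequivalent

no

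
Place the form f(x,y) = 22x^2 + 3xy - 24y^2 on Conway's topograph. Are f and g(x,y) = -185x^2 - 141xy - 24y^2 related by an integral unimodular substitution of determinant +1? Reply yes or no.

D₁ = 2121, D₂ = 2121
river cycle of f (length 28): (-24, 45, 1), (1, 45, -24), (-24, 3, 22), (22, 41, -5), (-5, 39, 30), (30, 21, -14), (-14, 35, 16), (16, 29, -20), (-20, 11, 25), (25, 39, -6), … (18 more)
river cycle of g (length 28): (-24, 45, 1), (1, 45, -24), (-24, 3, 22), (22, 41, -5), (-5, 39, 30), (30, 21, -14), (-14, 35, 16), (16, 29, -20), (-20, 11, 25), (25, 39, -6), … (18 more)
cycles coincide ⇒ equivalent

yes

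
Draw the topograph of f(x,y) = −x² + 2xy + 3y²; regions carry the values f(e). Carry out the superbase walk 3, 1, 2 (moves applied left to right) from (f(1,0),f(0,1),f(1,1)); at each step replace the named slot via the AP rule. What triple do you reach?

start (-1,3,4) = (f(1,0),f(0,1),f(1,1))
replace slot 3: 2·((-1)+3) − 4 = 0 → (-1,3,0)
replace slot 1: 2·(3+0) − (-1) = 7 → (7,3,0)
replace slot 2: 2·(7+0) − 3 = 11 → (7,11,0)

7,11,0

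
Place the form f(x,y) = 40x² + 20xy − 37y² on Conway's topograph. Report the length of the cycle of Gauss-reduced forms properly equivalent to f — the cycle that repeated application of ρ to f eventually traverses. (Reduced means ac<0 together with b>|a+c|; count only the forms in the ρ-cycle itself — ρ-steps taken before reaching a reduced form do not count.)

D = 6320, ⌊√D⌋ = 79
river: ρ → (-37,54,23)
river: ρ → (23,38,-53)
river: ρ → (-53,68,8)
river: ρ → (8,76,-17)
river: ρ → (-17,60,40)
river: ρ → (40,20,-37)
ρ-cycle length = 6 (tail of 0 descent steps not counted)

6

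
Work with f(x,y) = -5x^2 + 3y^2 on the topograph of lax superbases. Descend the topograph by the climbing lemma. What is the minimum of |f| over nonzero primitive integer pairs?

descent: ρ → (3,6,-2)  [lands on river]
river: ρ → (-2,6,3)
closes: descent 1, river 2
min |a| on river = 2

2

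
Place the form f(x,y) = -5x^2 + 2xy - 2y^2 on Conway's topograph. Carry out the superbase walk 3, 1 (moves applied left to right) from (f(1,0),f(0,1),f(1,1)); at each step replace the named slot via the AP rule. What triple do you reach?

start (-5,-2,-5) = (f(1,0),f(0,1),f(1,1))
replace slot 3: 2·((-5)+(-2)) − (-5) = -9 → (-5,-2,-9)
replace slot 1: 2·((-2)+(-9)) − (-5) = -17 → (-17,-2,-9)

-17,-2,-9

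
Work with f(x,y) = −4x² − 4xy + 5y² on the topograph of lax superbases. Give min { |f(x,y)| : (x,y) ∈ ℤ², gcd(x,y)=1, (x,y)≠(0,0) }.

descent: ρ → (5,4,-4)  [lands on river]
river: ρ → (-4,4,5)
river: ρ → (5,6,-3)
river: ρ → (-3,6,5)
closes: descent 1, river 4
min |a| on river = 3

3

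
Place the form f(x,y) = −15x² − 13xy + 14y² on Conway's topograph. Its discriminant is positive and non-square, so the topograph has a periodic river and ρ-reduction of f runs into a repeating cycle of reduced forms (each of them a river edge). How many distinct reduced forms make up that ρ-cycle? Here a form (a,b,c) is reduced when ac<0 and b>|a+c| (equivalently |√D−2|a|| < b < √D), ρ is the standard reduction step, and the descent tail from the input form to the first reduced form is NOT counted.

D = 1009, ⌊√D⌋ = 31
descent: ρ → (14,13,-15)  [lands on river]
river: ρ → (-15,17,12)
river: ρ → (12,31,-1)
river: ρ → (-1,31,12)
river: ρ → (12,17,-15)
river: ρ → (-15,13,14)
river: ρ → (14,15,-14)
river: ρ → (-14,13,15)
river: ρ → (15,17,-12)
river: ρ → (-12,31,1)
river: ρ → (1,31,-12)
river: ρ → (-12,17,15)
river: ρ → (15,13,-14)
river: ρ → (-14,15,14)
ρ-cycle length = 14 (tail of 1 descent step not counted)

14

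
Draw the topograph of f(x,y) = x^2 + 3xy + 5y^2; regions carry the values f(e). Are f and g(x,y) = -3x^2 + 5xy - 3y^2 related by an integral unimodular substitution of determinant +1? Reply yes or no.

D₁ = -11, D₂ = -11
f: translate: b→1 (≡3 mod 2), so (1,3,5)→(1,1,3)
f: reduced (well bottom): (1,1,3) with a≤c, −a<b≤a
g is negative-definite; reduce −g:
−g: translate: b→1 (≡-5 mod 6), so (3,-5,3)→(3,1,1)
−g: flip: (3,1,1)→(1,-1,3)
−g: translate: b→1 (≡-1 mod 2), so (1,-1,3)→(1,1,3)
−g: reduced (well bottom): (1,1,3) with a≤c, −a<b≤a
flip sign back: reduced form of g is (-1,-1,-3)
reduced forms (1, 1, 3) vs (-1, -1, -3) ⇒ inequivalent

no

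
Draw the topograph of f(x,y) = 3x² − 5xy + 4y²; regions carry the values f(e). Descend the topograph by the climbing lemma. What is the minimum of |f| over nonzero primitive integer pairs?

translate: b→1 (≡-5 mod 6), so (3,-5,4)→(3,1,2)
flip: (3,1,2)→(2,-1,3)
reduced (well bottom): (2,-1,3) with a≤c, −a<b≤a
well minimum = a = 2

2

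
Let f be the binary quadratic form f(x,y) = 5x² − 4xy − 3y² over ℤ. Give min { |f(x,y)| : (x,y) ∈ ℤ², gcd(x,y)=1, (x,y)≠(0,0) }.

descent: ρ → (-3,4,5)  [lands on river]
river: ρ → (5,6,-2)
river: ρ → (-2,6,5)
river: ρ → (5,4,-3)
river: ρ → (-3,8,1)
river: ρ → (1,8,-3)
closes: descent 1, river 6
min |a| on river = 1

1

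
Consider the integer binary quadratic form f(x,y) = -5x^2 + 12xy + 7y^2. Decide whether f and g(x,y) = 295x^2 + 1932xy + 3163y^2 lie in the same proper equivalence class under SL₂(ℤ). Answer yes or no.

D₁ = 284, D₂ = 284
river cycle of f (length 8): (7, 16, -1), (-1, 16, 7), (7, 12, -5), (-5, 8, 11), (11, 14, -2), (-2, 14, 11), (11, 8, -5), (-5, 12, 7)
river cycle of g (length 8): (-1, 16, 7), (7, 12, -5), (-5, 8, 11), (11, 14, -2), (-2, 14, 11), (11, 8, -5), (-5, 12, 7), (7, 16, -1)
cycles coincide ⇒ equivalent

yes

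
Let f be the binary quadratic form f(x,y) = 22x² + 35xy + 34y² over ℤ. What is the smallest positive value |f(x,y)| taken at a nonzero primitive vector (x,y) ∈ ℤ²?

translate: b→-9 (≡35 mod 44), so (22,35,34)→(22,-9,21)
flip: (22,-9,21)→(21,9,22)
reduced (well bottom): (21,9,22) with a≤c, −a<b≤a
well minimum = a = 21

21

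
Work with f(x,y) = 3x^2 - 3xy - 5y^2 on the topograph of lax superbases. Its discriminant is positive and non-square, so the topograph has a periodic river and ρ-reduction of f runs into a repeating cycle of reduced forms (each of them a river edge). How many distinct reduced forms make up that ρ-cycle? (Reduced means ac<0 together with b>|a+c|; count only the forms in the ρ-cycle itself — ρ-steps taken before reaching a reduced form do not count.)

D = 69, ⌊√D⌋ = 8
descent: ρ → (-5,3,3)  [lands on river]
river: ρ → (3,3,-5)
river: ρ → (-5,7,1)
river: ρ → (1,7,-5)
ρ-cycle length = 4 (tail of 1 descent step not counted)

4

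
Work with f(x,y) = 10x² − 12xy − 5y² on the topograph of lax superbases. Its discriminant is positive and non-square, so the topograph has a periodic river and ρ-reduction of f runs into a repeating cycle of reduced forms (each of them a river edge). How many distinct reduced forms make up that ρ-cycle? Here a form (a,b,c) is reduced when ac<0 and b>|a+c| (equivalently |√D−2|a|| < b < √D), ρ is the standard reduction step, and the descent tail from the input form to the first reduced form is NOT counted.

D = 344, ⌊√D⌋ = 18
descent: ρ → (-5,12,10)  [lands on river]
river: ρ → (10,8,-7)
river: ρ → (-7,6,11)
river: ρ → (11,16,-2)
river: ρ → (-2,16,11)
river: ρ → (11,6,-7)
river: ρ → (-7,8,10)
river: ρ → (10,12,-5)
river: ρ → (-5,18,1)
river: ρ → (1,18,-5)
ρ-cycle length = 10 (tail of 1 descent step not counted)

10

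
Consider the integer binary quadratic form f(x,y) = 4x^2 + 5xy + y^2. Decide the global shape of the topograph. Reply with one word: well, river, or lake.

D = b²−4ac = 5² − 4·4·1 = 9
D = 3² is a perfect square ⇒ form factors over ℤ ⇒ lakes

lake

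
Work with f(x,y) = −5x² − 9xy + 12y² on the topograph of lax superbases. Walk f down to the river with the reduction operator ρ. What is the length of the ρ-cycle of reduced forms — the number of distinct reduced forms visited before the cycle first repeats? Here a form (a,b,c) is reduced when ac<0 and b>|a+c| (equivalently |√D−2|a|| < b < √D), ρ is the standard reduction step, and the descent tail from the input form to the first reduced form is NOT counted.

D = 321, ⌊√D⌋ = 17
descent: ρ → (12,9,-5)  [lands on river]
river: ρ → (-5,11,10)
river: ρ → (10,9,-6)
river: ρ → (-6,15,4)
river: ρ → (4,17,-2)
river: ρ → (-2,15,12)
ρ-cycle length = 6 (tail of 1 descent step not counted)

6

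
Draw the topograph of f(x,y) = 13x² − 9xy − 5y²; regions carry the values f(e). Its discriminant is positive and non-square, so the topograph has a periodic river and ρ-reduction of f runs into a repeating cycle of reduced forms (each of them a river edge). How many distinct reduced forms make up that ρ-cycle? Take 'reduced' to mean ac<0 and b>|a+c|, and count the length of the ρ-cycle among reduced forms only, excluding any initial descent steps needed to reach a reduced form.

D = 341, ⌊√D⌋ = 18
descent: ρ → (-5,9,13)  [lands on river]
river: ρ → (13,17,-1)
river: ρ → (-1,17,13)
river: ρ → (13,9,-5)
river: ρ → (-5,11,11)
river: ρ → (11,11,-5)
ρ-cycle length = 6 (tail of 1 descent step not counted)

6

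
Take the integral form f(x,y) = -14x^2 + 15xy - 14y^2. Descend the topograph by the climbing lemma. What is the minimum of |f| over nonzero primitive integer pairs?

translate: b→13 (≡-15 mod 28), so (14,-15,14)→(14,13,13)
flip: (14,13,13)→(13,-13,14)
translate: b→13 (≡-13 mod 26), so (13,-13,14)→(13,13,14)
reduced (well bottom): (13,13,14) with a≤c, −a<b≤a
well minimum |f| = |-13| = 13 (negative-definite)

13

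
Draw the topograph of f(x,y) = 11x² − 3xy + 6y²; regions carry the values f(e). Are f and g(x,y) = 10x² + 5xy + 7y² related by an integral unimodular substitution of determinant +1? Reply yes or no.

D₁ = -255, D₂ = -255
f: flip: (11,-3,6)→(6,3,11)
f: reduced (well bottom): (6,3,11) with a≤c, −a<b≤a
g: flip: (10,5,7)→(7,-5,10)
g: reduced (well bottom): (7,-5,10) with a≤c, −a<b≤a
reduced forms (6, 3, 11) vs (7, -5, 10) ⇒ inequivalent

no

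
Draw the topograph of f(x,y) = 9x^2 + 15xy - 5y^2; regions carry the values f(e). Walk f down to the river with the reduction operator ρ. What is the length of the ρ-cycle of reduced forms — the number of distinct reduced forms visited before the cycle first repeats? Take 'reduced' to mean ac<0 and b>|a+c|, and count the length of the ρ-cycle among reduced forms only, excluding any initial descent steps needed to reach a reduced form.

D = 405, ⌊√D⌋ = 20
river: ρ → (-5,15,9)
river: ρ → (9,3,-11)
river: ρ → (-11,19,1)
river: ρ → (1,19,-11)
river: ρ → (-11,3,9)
river: ρ → (9,15,-5)
ρ-cycle length = 6 (tail of 0 descent steps not counted)

6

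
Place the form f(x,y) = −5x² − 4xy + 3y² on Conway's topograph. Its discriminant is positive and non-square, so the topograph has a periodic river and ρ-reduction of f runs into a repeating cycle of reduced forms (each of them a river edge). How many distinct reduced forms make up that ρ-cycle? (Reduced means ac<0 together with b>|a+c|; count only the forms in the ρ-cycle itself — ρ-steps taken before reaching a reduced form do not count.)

D = 76, ⌊√D⌋ = 8
descent: ρ → (3,4,-5)  [lands on river]
river: ρ → (-5,6,2)
river: ρ → (2,6,-5)
river: ρ → (-5,4,3)
river: ρ → (3,8,-1)
river: ρ → (-1,8,3)
ρ-cycle length = 6 (tail of 1 descent step not counted)

6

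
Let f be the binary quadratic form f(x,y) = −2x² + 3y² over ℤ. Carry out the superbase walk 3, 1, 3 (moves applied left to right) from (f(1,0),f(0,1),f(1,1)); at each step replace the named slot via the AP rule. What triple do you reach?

start (-2,3,1) = (f(1,0),f(0,1),f(1,1))
replace slot 3: 2·((-2)+3) − 1 = 1 → (-2,3,1)
replace slot 1: 2·(3+1) − (-2) = 10 → (10,3,1)
replace slot 3: 2·(10+3) − 1 = 25 → (10,3,25)

10,3,25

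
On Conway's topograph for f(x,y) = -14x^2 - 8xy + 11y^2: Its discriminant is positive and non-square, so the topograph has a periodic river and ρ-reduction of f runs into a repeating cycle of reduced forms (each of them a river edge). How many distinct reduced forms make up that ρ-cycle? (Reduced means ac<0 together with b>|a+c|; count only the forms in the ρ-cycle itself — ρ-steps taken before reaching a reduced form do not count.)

D = 680, ⌊√D⌋ = 26
descent: ρ → (11,8,-14)  [lands on river]
river: ρ → (-14,20,5)
river: ρ → (5,20,-14)
river: ρ → (-14,8,11)
river: ρ → (11,14,-11)
river: ρ → (-11,8,14)
river: ρ → (14,20,-5)
river: ρ → (-5,20,14)
river: ρ → (14,8,-11)
river: ρ → (-11,14,11)
ρ-cycle length = 10 (tail of 1 descent step not counted)

10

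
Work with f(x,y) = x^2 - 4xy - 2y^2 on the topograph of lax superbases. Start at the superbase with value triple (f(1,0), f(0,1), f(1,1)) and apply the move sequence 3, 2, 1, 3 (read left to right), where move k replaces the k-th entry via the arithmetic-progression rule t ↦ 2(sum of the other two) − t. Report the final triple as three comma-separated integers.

start (1,-2,-5) = (f(1,0),f(0,1),f(1,1))
replace slot 3: 2·(1+(-2)) − (-5) = 3 → (1,-2,3)
replace slot 2: 2·(1+3) − (-2) = 10 → (1,10,3)
replace slot 1: 2·(10+3) − 1 = 25 → (25,10,3)
replace slot 3: 2·(25+10) − 3 = 67 → (25,10,67)

25,10,67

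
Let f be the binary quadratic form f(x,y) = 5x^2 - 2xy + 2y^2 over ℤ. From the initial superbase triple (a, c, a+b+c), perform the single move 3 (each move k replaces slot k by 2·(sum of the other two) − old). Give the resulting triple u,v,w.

start (5,2,5) = (f(1,0),f(0,1),f(1,1))
replace slot 3: 2·(5+2) − 5 = 9 → (5,2,9)

5,2,9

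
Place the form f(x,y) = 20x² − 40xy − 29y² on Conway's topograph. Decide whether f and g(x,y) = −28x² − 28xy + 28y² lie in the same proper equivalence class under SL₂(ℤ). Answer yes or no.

D₁ = 3920, D₂ = 3920
river cycle of f (length 10): (-29, 40, 20), (20, 40, -29), (-29, 18, 31), (31, 44, -16), (-16, 52, 19), (19, 62, -1), (-1, 62, 19), (19, 52, -16), (-16, 44, 31), (31, 18, -29)
river cycle of g (length 2): (28, 28, -28), (-28, 28, 28)
cycles differ ⇒ inequivalent

no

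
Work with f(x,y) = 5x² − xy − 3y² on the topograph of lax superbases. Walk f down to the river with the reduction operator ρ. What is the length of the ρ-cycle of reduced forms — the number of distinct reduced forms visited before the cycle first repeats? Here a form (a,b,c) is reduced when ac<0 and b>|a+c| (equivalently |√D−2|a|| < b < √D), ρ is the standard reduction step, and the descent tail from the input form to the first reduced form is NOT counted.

D = 61, ⌊√D⌋ = 7
descent: ρ → (-3,7,1)  [lands on river]
river: ρ → (1,7,-3)
river: ρ → (-3,5,3)
river: ρ → (3,7,-1)
river: ρ → (-1,7,3)
river: ρ → (3,5,-3)
ρ-cycle length = 6 (tail of 1 descent step not counted)

6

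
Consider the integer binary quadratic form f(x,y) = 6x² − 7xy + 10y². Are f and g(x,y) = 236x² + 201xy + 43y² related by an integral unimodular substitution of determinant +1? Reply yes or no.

D₁ = -191, D₂ = -191
f: translate: b→5 (≡-7 mod 12), so (6,-7,10)→(6,5,9)
f: reduced (well bottom): (6,5,9) with a≤c, −a<b≤a
g: flip: (236,201,43)→(43,-201,236)
g: translate: b→-29 (≡-201 mod 86), so (43,-201,236)→(43,-29,6)
g: flip: (43,-29,6)→(6,29,43)
g: translate: b→5 (≡29 mod 12), so (6,29,43)→(6,5,9)
g: reduced (well bottom): (6,5,9) with a≤c, −a<b≤a
reduced forms (6, 5, 9) vs (6, 5, 9) ⇒ equivalent

yes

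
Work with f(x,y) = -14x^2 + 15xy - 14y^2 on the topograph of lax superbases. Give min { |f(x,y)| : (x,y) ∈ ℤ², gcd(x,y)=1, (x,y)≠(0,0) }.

translate: b→13 (≡-15 mod 28), so (14,-15,14)→(14,13,13)
flip: (14,13,13)→(13,-13,14)
translate: b→13 (≡-13 mod 26), so (13,-13,14)→(13,13,14)
reduced (well bottom): (13,13,14) with a≤c, −a<b≤a
well minimum |f| = |-13| = 13 (negative-definite)

13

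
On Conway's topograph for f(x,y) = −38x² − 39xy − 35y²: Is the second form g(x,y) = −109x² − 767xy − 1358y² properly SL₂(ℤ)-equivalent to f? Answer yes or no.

D₁ = -3799, D₂ = -3799
f is negative-definite; reduce −f:
−f: translate: b→-37 (≡39 mod 76), so (38,39,35)→(38,-37,34)
−f: flip: (38,-37,34)→(34,37,38)
−f: translate: b→-31 (≡37 mod 68), so (34,37,38)→(34,-31,35)
−f: reduced (well bottom): (34,-31,35) with a≤c, −a<b≤a
flip sign back: reduced form of f is (-34,31,-35)
g is negative-definite; reduce −g:
−g: translate: b→-105 (≡767 mod 218), so (109,767,1358)→(109,-105,34)
−g: flip: (109,-105,34)→(34,105,109)
−g: translate: b→-31 (≡105 mod 68), so (34,105,109)→(34,-31,35)
−g: reduced (well bottom): (34,-31,35) with a≤c, −a<b≤a
flip sign back: reduced form of g is (-34,31,-35)
reduced forms (-34, 31, -35) vs (-34, 31, -35) ⇒ equivalent

yes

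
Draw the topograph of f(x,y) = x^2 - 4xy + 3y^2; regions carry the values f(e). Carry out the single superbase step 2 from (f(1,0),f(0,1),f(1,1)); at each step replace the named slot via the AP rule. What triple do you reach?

start (1,3,0) = (f(1,0),f(0,1),f(1,1))
replace slot 2: 2·(1+0) − 3 = -1 → (1,-1,0)

1,-1,0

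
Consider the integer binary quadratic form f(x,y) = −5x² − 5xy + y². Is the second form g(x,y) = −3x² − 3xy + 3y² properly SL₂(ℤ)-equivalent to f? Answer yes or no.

D₁ = 45, D₂ = 45
river cycle of f (length 2): (1, 5, -5), (-5, 5, 1)
river cycle of g (length 2): (3, 3, -3), (-3, 3, 3)
cycles differ ⇒ inequivalent

no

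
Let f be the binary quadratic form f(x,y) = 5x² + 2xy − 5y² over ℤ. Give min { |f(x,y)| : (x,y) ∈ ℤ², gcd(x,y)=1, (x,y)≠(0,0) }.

river: ρ → (-5,8,2)
river: ρ → (2,8,-5)
river: ρ → (-5,2,5)
river: ρ → (5,8,-2)
river: ρ → (-2,8,5)
river: ρ → (5,2,-5)
closes: descent 0, river 6
min |a| on river = 2

2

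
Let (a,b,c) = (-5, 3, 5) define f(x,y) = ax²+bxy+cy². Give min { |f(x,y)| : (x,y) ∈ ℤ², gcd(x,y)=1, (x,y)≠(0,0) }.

river: ρ → (5,7,-3)
river: ρ → (-3,5,7)
river: ρ → (7,9,-1)
river: ρ → (-1,9,7)
river: ρ → (7,5,-3)
river: ρ → (-3,7,5)
river: ρ → (5,3,-5)
river: ρ → (-5,7,3)
river: ρ → (3,5,-7)
river: ρ → (-7,9,1)
river: ρ → (1,9,-7)
river: ρ → (-7,5,3)
river: ρ → (3,7,-5)
river: ρ → (-5,3,5)
closes: descent 0, river 14
min |a| on river = 1

1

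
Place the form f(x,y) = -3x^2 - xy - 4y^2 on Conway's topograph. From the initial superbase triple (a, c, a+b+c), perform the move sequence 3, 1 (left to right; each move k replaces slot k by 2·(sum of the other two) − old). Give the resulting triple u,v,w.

start (-3,-4,-8) = (f(1,0),f(0,1),f(1,1))
replace slot 3: 2·((-3)+(-4)) − (-8) = -6 → (-3,-4,-6)
replace slot 1: 2·((-4)+(-6)) − (-3) = -17 → (-17,-4,-6)

-17,-4,-6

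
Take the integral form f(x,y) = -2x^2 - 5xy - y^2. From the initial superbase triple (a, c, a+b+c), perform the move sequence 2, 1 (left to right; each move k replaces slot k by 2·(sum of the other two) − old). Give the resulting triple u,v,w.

start (-2,-1,-8) = (f(1,0),f(0,1),f(1,1))
replace slot 2: 2·((-2)+(-8)) − (-1) = -19 → (-2,-19,-8)
replace slot 1: 2·((-19)+(-8)) − (-2) = -52 → (-52,-19,-8)

-52,-19,-8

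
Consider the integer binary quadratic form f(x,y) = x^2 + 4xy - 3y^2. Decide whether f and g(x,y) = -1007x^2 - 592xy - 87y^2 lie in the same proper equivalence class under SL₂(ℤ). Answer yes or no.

D₁ = 28, D₂ = 28
river cycle of f (length 4): (-3, 2, 2), (2, 2, -3), (-3, 4, 1), (1, 4, -3)
river cycle of g (length 4): (-3, 4, 1), (1, 4, -3), (-3, 2, 2), (2, 2, -3)
cycles coincide ⇒ equivalent

yes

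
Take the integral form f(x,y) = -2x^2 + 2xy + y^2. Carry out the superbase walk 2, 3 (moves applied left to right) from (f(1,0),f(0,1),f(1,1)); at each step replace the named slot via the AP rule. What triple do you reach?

start (-2,1,1) = (f(1,0),f(0,1),f(1,1))
replace slot 2: 2·((-2)+1) − 1 = -3 → (-2,-3,1)
replace slot 3: 2·((-2)+(-3)) − 1 = -11 → (-2,-3,-11)

-2,-3,-11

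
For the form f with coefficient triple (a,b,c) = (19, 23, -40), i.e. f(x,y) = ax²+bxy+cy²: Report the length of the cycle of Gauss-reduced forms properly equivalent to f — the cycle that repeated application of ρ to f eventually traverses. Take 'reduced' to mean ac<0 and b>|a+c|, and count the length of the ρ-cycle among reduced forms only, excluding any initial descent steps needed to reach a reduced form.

D = 3569, ⌊√D⌋ = 59
river: ρ → (-40,57,2)
river: ρ → (2,59,-11)
river: ρ → (-11,51,22)
river: ρ → (22,37,-25)
river: ρ → (-25,13,34)
river: ρ → (34,55,-4)
river: ρ → (-4,57,20)
river: ρ → (20,23,-38)
river: ρ → (-38,53,5)
river: ρ → (5,57,-16)
river: ρ → (-16,39,32)
river: ρ → (32,25,-23)
river: ρ → (-23,21,34)
river: ρ → (34,47,-10)
river: ρ → (-10,53,19)
river: ρ → (19,23,-40)
ρ-cycle length = 16 (tail of 0 descent steps not counted)

16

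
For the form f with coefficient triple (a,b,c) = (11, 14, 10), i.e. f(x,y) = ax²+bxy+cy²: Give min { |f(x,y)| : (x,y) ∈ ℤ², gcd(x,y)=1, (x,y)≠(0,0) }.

translate: b→-8 (≡14 mod 22), so (11,14,10)→(11,-8,7)
flip: (11,-8,7)→(7,8,11)
translate: b→-6 (≡8 mod 14), so (7,8,11)→(7,-6,10)
reduced (well bottom): (7,-6,10) with a≤c, −a<b≤a
well minimum = a = 7

7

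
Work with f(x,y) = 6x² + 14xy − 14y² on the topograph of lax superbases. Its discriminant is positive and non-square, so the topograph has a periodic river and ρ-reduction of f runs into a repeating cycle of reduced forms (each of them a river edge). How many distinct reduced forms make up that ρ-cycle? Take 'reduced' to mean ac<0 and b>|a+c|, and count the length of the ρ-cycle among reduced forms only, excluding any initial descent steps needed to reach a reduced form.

D = 532, ⌊√D⌋ = 23
river: ρ → (-14,14,6)
river: ρ → (6,22,-2)
river: ρ → (-2,22,6)
river: ρ → (6,14,-14)
ρ-cycle length = 4 (tail of 0 descent steps not counted)

4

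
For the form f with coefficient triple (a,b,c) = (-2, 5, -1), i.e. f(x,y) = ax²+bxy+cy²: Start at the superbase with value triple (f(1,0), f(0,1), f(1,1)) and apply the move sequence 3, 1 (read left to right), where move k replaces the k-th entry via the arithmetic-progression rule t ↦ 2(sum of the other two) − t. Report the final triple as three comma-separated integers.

start (-2,-1,2) = (f(1,0),f(0,1),f(1,1))
replace slot 3: 2·((-2)+(-1)) − 2 = -8 → (-2,-1,-8)
replace slot 1: 2·((-1)+(-8)) − (-2) = -16 → (-16,-1,-8)

-16,-1,-8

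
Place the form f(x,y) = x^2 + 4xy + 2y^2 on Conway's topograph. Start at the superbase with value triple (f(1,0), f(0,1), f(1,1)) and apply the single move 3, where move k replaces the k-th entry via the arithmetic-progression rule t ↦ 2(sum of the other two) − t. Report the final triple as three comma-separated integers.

start (1,2,7) = (f(1,0),f(0,1),f(1,1))
replace slot 3: 2·(1+2) − 7 = -1 → (1,2,-1)

1,2,-1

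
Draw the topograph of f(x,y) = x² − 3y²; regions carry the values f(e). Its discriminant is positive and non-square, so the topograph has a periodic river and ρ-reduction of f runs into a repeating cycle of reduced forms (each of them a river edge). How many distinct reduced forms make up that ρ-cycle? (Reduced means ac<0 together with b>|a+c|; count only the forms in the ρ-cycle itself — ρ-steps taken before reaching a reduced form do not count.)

D = 12, ⌊√D⌋ = 3
descent: ρ → (-3,0,1)
descent: ρ → (1,2,-2)  [lands on river]
river: ρ → (-2,2,1)
ρ-cycle length = 2 (tail of 2 descent steps not counted)

2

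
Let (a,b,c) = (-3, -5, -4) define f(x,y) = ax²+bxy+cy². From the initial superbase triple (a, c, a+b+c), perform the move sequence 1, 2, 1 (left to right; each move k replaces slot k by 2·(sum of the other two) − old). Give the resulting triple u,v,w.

start (-3,-4,-12) = (f(1,0),f(0,1),f(1,1))
replace slot 1: 2·((-4)+(-12)) − (-3) = -29 → (-29,-4,-12)
replace slot 2: 2·((-29)+(-12)) − (-4) = -78 → (-29,-78,-12)
replace slot 1: 2·((-78)+(-12)) − (-29) = -151 → (-151,-78,-12)

-151,-78,-12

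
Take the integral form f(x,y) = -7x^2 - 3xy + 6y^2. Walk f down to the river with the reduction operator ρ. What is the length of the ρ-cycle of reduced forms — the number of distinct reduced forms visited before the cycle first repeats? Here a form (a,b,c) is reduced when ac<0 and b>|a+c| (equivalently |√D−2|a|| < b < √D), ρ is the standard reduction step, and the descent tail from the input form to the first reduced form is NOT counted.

D = 177, ⌊√D⌋ = 13
descent: ρ → (6,3,-7)  [lands on river]
river: ρ → (-7,11,2)
river: ρ → (2,13,-1)
river: ρ → (-1,13,2)
river: ρ → (2,11,-7)
river: ρ → (-7,3,6)
river: ρ → (6,9,-4)
river: ρ → (-4,7,8)
river: ρ → (8,9,-3)
river: ρ → (-3,9,8)
river: ρ → (8,7,-4)
river: ρ → (-4,9,6)
ρ-cycle length = 12 (tail of 1 descent step not counted)

12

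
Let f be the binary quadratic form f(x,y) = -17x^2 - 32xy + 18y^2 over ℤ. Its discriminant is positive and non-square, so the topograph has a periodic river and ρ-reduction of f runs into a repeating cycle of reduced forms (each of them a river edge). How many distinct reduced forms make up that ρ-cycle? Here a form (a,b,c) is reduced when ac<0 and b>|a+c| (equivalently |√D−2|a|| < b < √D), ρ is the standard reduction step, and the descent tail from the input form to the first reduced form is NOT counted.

D = 2248, ⌊√D⌋ = 47
descent: ρ → (18,32,-17)  [lands on river]
river: ρ → (-17,36,14)
river: ρ → (14,20,-33)
river: ρ → (-33,46,1)
river: ρ → (1,46,-33)
river: ρ → (-33,20,14)
river: ρ → (14,36,-17)
river: ρ → (-17,32,18)
river: ρ → (18,40,-9)
river: ρ → (-9,32,34)
river: ρ → (34,36,-7)
river: ρ → (-7,34,39)
river: ρ → (39,44,-2)
river: ρ → (-2,44,39)
river: ρ → (39,34,-7)
river: ρ → (-7,36,34)
river: ρ → (34,32,-9)
river: ρ → (-9,40,18)
ρ-cycle length = 18 (tail of 1 descent step not counted)

18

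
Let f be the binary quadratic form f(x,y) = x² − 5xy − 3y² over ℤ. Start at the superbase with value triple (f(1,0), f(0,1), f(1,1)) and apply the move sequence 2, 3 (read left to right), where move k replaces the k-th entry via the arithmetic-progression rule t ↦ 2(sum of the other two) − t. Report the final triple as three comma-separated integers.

start (1,-3,-7) = (f(1,0),f(0,1),f(1,1))
replace slot 2: 2·(1+(-7)) − (-3) = -9 → (1,-9,-7)
replace slot 3: 2·(1+(-9)) − (-7) = -9 → (1,-9,-9)

1,-9,-9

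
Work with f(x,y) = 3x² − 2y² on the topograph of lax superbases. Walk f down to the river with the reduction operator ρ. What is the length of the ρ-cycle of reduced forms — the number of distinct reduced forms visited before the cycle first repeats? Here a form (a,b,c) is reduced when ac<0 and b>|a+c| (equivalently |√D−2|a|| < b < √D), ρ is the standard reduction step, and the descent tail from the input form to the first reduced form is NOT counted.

D = 24, ⌊√D⌋ = 4
descent: ρ → (-2,4,1)  [lands on river]
river: ρ → (1,4,-2)
ρ-cycle length = 2 (tail of 1 descent step not counted)

2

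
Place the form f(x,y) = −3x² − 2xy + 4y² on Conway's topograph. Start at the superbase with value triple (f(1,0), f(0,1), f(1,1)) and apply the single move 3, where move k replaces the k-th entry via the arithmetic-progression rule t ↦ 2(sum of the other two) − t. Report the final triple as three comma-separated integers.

start (-3,4,-1) = (f(1,0),f(0,1),f(1,1))
replace slot 3: 2·((-3)+4) − (-1) = 3 → (-3,4,3)

-3,4,3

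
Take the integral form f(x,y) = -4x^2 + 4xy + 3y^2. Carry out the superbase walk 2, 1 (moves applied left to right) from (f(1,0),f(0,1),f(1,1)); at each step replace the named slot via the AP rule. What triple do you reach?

start (-4,3,3) = (f(1,0),f(0,1),f(1,1))
replace slot 2: 2·((-4)+3) − 3 = -5 → (-4,-5,3)
replace slot 1: 2·((-5)+3) − (-4) = 0 → (0,-5,3)

0,-5,3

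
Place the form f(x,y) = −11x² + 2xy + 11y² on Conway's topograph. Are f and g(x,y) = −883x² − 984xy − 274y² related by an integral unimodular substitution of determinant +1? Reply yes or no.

D₁ = 488, D₂ = 488
river cycle of f (length 6): (11, 20, -2), (-2, 20, 11), (11, 2, -11), (-11, 20, 2), (2, 20, -11), (-11, 2, 11)
river cycle of g (length 6): (-11, 2, 11), (11, 20, -2), (-2, 20, 11), (11, 2, -11), (-11, 20, 2), (2, 20, -11)
cycles coincide ⇒ equivalent

yes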